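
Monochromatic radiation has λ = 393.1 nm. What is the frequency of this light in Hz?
7.6264e+14 Hz

Using the wave equation: c = fλ

Solving for frequency:
f = c/λ = (3×10⁸ m/s) / (393.1×10⁻⁹ m)
f = 7.6264e+14 Hz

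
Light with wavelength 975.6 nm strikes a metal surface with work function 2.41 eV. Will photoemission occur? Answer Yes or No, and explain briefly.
No

For photoemission, the photon energy must exceed the work function.

Photon energy: E = hc/λ = 1.2709 eV
Work function: φ = 2.41 eV

Since E_photon (1.2709 eV) < φ (2.41 eV), photoemission will NOT occur.
The threshold wavelength is λ₀ = hc/φ = 514.5 nm.
Since 975.6 nm > 514.5 nm, the photons lack sufficient energy.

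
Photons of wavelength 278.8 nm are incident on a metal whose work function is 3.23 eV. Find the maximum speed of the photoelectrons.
6.5431e+05 m/s

First, find the maximum kinetic energy:
E_photon = hc/λ = 4.4471 eV
KE_max = E_photon - φ = 4.4471 - 3.23 = 1.2171 eV

Convert to Joules: KE_max = 1.2171 × 1.602×10⁻¹⁹ J = 1.9500e-19 J

Then use KE = ½mv² to find velocity:
v = √(2·KE/m) = √(2 × 1.9500e-19 J / 9.109e-31 kg)
v = 6.5431e+05 m/s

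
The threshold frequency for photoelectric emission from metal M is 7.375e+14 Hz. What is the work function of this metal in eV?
3.05 eV

At the threshold frequency, photon energy equals work function:
φ = hf₀

Calculating:
φ = (6.626×10⁻³⁴ J·s)(7.375e+14 Hz)
φ = 3.05 eV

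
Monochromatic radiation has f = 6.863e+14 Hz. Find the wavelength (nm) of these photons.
436.82 nm

Using the wave equation: c = fλ

Solving for wavelength:
λ = c/f = (3×10⁸ m/s) / (6.863e+14 Hz)
λ = 436.82 nm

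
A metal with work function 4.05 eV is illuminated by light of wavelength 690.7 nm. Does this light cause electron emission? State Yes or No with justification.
No

For photoemission, the photon energy must exceed the work function.

Photon energy: E = hc/λ = 1.7951 eV
Work function: φ = 4.05 eV

Since E_photon (1.7951 eV) < φ (4.05 eV), photoemission will NOT occur.
The threshold wavelength is λ₀ = hc/φ = 306.1 nm.
Since 690.7 nm > 306.1 nm, the photons lack sufficient energy.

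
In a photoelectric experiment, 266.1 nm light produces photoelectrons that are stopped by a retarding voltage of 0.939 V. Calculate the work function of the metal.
3.72 eV

The stopping potential gives the maximum kinetic energy: KE_max = eV_s = 0.939 eV

From Einstein's photoelectric equation: KE_max = hc/λ - φ
Rearranging: φ = hc/λ - KE_max

Calculate photon energy:
E_photon = hc/λ = (6.626×10⁻³⁴ J·s)(3×10⁸ m/s) / (266.1×10⁻⁹ m) = 4.6593 eV

Therefore:
φ = 4.6593 - 0.939 = 3.72 eV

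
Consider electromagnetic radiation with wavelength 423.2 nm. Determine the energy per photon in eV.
2.9297 eV

Using E = hf = hc/λ:

E = hc/λ = (6.626×10⁻³⁴ J·s)(3×10⁸ m/s) / (423.2×10⁻⁹ m)
E = 2.9297 eV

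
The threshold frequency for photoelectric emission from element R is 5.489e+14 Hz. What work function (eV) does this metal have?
2.27 eV

At the threshold frequency, photon energy equals work function:
φ = hf₀

Calculating:
φ = (6.626×10⁻³⁴ J·s)(5.489e+14 Hz)
φ = 2.27 eV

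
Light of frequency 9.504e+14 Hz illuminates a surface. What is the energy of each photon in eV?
3.9305 eV

Using E = hf:

E = hf = (6.626×10⁻³⁴ J·s)(9.504e+14 Hz)
E = 3.9305 eV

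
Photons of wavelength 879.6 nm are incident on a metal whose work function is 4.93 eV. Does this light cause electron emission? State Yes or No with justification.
No

For photoemission, the photon energy must exceed the work function.

Photon energy: E = hc/λ = 1.4096 eV
Work function: φ = 4.93 eV

Since E_photon (1.4096 eV) < φ (4.93 eV), photoemission will NOT occur.
The threshold wavelength is λ₀ = hc/φ = 251.5 nm.
Since 879.6 nm > 251.5 nm, the photons lack sufficient energy.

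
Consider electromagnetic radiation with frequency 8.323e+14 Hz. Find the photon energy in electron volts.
3.4421 eV

Using E = hf:

E = hf = (6.626×10⁻³⁴ J·s)(8.323e+14 Hz)
E = 3.4421 eV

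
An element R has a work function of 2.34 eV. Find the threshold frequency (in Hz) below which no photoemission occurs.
5.6581e+14 Hz

The threshold frequency is when the photon energy equals the work function:
hf₀ = φ

Solving for f₀:
f₀ = φ/h = (2.34 eV × 1.602×10⁻¹⁹ J/eV) / (6.626×10⁻³⁴ J·s)
f₀ = 5.6581e+14 Hz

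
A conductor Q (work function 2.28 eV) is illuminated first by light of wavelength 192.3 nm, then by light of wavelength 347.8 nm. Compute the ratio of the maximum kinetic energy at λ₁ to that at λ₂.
3.2436

Using Einstein's equation: KE_max = hc/λ - φ

For λ₁ = 192.3 nm:
E₁ = hc/λ₁ = 6.4474 eV
KE₁ = E₁ - φ = 6.4474 - 2.28 = 4.1674 eV

For λ₂ = 347.8 nm:
E₂ = hc/λ₂ = 3.5648 eV
KE₂ = E₂ - φ = 3.5648 - 2.28 = 1.2848 eV

Ratio: KE₁/KE₂ = 4.1674/1.2848 = 3.2436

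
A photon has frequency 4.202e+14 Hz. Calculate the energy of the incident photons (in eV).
1.7378 eV

Using E = hf:

E = hf = (6.626×10⁻³⁴ J·s)(4.202e+14 Hz)
E = 1.7378 eV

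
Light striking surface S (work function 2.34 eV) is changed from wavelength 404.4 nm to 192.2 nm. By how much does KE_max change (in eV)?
3.3849 eV

Using Einstein's equation: KE_max = hc/λ - φ

For λ₁ = 404.4 nm:
KE₁ = hc/λ₁ - φ = 3.0659 - 2.34 = 0.7259 eV

For λ₂ = 192.2 nm:
KE₂ = hc/λ₂ - φ = 6.4508 - 2.34 = 4.1108 eV

Change in KE:
ΔKE = KE₂ - KE₁ = 4.1108 - 0.7259 = 3.3849 eV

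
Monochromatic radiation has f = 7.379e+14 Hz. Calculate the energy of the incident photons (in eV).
3.0517 eV

Using E = hf:

E = hf = (6.626×10⁻³⁴ J·s)(7.379e+14 Hz)
E = 3.0517 eV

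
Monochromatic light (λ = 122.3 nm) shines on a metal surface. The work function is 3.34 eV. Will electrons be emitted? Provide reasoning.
Yes

For photoemission, the photon energy must exceed the work function.

Photon energy: E = hc/λ = 10.1377 eV
Work function: φ = 3.34 eV

Since E_photon (10.1377 eV) > φ (3.34 eV), photoemission WILL occur.
The threshold wavelength is λ₀ = hc/φ = 371.2 nm.
Since 122.3 nm < 371.2 nm, the light has sufficient energy.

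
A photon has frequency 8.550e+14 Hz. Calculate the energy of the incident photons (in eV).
3.5360 eV

Using E = hf:

E = hf = (6.626×10⁻³⁴ J·s)(8.550e+14 Hz)
E = 3.5360 eV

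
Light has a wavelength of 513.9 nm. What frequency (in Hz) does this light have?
5.8337e+14 Hz

Using the wave equation: c = fλ

Solving for frequency:
f = c/λ = (3×10⁸ m/s) / (513.9×10⁻⁹ m)
f = 5.8337e+14 Hz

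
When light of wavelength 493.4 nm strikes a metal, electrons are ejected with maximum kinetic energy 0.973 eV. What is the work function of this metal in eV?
1.54 eV

From Einstein's photoelectric equation: KE_max = hf - φ = hc/λ - φ

Rearranging for φ:
φ = hc/λ - KE_max

Calculate photon energy:
E_photon = hc/λ = 2.5129 eV

Therefore:
φ = 2.5129 - 0.973 = 1.54 eV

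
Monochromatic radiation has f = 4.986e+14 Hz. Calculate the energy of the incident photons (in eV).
2.0620 eV

Using E = hf:

E = hf = (6.626×10⁻³⁴ J·s)(4.986e+14 Hz)
E = 2.0620 eV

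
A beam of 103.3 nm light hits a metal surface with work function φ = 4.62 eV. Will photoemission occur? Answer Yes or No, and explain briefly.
Yes

For photoemission, the photon energy must exceed the work function.

Photon energy: E = hc/λ = 12.0023 eV
Work function: φ = 4.62 eV

Since E_photon (12.0023 eV) > φ (4.62 eV), photoemission WILL occur.
The threshold wavelength is λ₀ = hc/φ = 268.4 nm.
Since 103.3 nm < 268.4 nm, the light has sufficient energy.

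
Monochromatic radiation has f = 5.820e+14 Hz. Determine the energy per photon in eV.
2.4070 eV

Using E = hf:

E = hf = (6.626×10⁻³⁴ J·s)(5.820e+14 Hz)
E = 2.4070 eV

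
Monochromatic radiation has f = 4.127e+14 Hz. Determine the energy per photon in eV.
1.7068 eV

Using E = hf:

E = hf = (6.626×10⁻³⁴ J·s)(4.127e+14 Hz)
E = 1.7068 eV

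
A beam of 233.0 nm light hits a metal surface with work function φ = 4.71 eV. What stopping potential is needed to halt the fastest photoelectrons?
0.6112 V

The stopping potential V_s satisfies: eV_s = KE_max

First, find KE_max using Einstein's equation:
E_photon = hc/λ = 5.3212 eV
KE_max = E_photon - φ = 5.3212 - 4.71 = 0.6112 eV

Since eV_s = KE_max:
V_s = KE_max/e = 0.6112 V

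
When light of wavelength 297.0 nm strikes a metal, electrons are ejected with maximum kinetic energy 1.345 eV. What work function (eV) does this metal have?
2.83 eV

From Einstein's photoelectric equation: KE_max = hf - φ = hc/λ - φ

Rearranging for φ:
φ = hc/λ - KE_max

Calculate photon energy:
E_photon = hc/λ = 4.1746 eV

Therefore:
φ = 4.1746 - 1.345 = 2.83 eV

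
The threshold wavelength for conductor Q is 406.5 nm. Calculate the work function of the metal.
3.05 eV

At the threshold wavelength, photon energy equals work function:
φ = hc/λ₀

Calculating:
φ = (6.626×10⁻³⁴ J·s)(3×10⁸ m/s) / (406.5×10⁻⁹ m)
φ = 3.05 eV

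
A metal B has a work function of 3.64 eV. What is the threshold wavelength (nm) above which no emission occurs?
340.62 nm

The threshold wavelength is when the photon energy equals the work function:
hc/λ₀ = φ

Solving for λ₀:
λ₀ = hc/φ = (6.626×10⁻³⁴ J·s)(3×10⁸ m/s) / (3.64 eV × 1.602×10⁻¹⁹ J/eV)
λ₀ = 340.62 nm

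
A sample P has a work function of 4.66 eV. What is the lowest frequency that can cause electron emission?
1.1268e+15 Hz

The threshold frequency is when the photon energy equals the work function:
hf₀ = φ

Solving for f₀:
f₀ = φ/h = (4.66 eV × 1.602×10⁻¹⁹ J/eV) / (6.626×10⁻³⁴ J·s)
f₀ = 1.1268e+15 Hz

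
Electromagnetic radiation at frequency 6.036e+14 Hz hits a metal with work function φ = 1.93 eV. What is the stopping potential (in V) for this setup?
0.5663 V

The stopping potential V_s satisfies: eV_s = KE_max

First, find KE_max using Einstein's equation:
E_photon = hf = (6.626×10⁻³⁴ J·s)(6.036e+14 Hz) = 2.4963 eV
KE_max = E_photon - φ = 2.4963 - 1.93 = 0.5663 eV

Since eV_s = KE_max:
V_s = KE_max/e = 0.5663 V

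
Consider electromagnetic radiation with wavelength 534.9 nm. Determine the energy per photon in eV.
2.3179 eV

Using E = hf = hc/λ:

E = hc/λ = (6.626×10⁻³⁴ J·s)(3×10⁸ m/s) / (534.9×10⁻⁹ m)
E = 2.3179 eV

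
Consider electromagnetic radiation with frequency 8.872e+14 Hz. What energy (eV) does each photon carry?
3.6692 eV

Using E = hf:

E = hf = (6.626×10⁻³⁴ J·s)(8.872e+14 Hz)
E = 3.6692 eV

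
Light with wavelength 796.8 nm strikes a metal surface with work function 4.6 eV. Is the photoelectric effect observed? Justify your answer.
No

For photoemission, the photon energy must exceed the work function.

Photon energy: E = hc/λ = 1.5560 eV
Work function: φ = 4.6 eV

Since E_photon (1.5560 eV) < φ (4.6 eV), photoemission will NOT occur.
The threshold wavelength is λ₀ = hc/φ = 269.5 nm.
Since 796.8 nm > 269.5 nm, the photons lack sufficient energy.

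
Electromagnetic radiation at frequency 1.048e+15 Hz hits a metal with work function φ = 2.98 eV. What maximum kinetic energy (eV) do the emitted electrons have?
1.3542 eV

Using Einstein's photoelectric equation: KE_max = hf - φ

First, calculate the photon energy:
E_photon = hf = (6.626×10⁻³⁴ J·s)(1.048e+15 Hz)
E_photon = 4.3342 eV

Then, the maximum kinetic energy:
KE_max = E_photon - φ = 4.3342 eV - 2.98 eV = 1.3542 eV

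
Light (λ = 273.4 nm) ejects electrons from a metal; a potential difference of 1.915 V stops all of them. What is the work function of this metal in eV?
2.62 eV

The stopping potential gives the maximum kinetic energy: KE_max = eV_s = 1.915 eV

From Einstein's photoelectric equation: KE_max = hc/λ - φ
Rearranging: φ = hc/λ - KE_max

Calculate photon energy:
E_photon = hc/λ = (6.626×10⁻³⁴ J·s)(3×10⁸ m/s) / (273.4×10⁻⁹ m) = 4.5349 eV

Therefore:
φ = 4.5349 - 1.915 = 2.62 eV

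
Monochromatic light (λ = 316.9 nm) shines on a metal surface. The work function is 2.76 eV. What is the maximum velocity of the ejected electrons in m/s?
6.3669e+05 m/s

First, find the maximum kinetic energy:
E_photon = hc/λ = 3.9124 eV
KE_max = E_photon - φ = 3.9124 - 2.76 = 1.1524 eV

Convert to Joules: KE_max = 1.1524 × 1.602×10⁻¹⁹ J = 1.8464e-19 J

Then use KE = ½mv² to find velocity:
v = √(2·KE/m) = √(2 × 1.8464e-19 J / 9.109e-31 kg)
v = 6.3669e+05 m/s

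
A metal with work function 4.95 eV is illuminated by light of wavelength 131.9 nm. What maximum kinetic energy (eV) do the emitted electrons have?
4.4499 eV

Using Einstein's photoelectric equation: KE_max = hf - φ = hc/λ - φ

First, calculate the photon energy:
E_photon = hc/λ = (6.626×10⁻³⁴ J·s)(3×10⁸ m/s) / (131.9×10⁻⁹ m)
E_photon = 9.3999 eV

Then, the maximum kinetic energy:
KE_max = E_photon - φ = 9.3999 eV - 4.95 eV = 4.4499 eV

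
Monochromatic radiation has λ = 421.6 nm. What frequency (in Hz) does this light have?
7.1108e+14 Hz

Using the wave equation: c = fλ

Solving for frequency:
f = c/λ = (3×10⁸ m/s) / (421.6×10⁻⁹ m)
f = 7.1108e+14 Hz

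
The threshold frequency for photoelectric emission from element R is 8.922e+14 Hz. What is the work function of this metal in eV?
3.69 eV

At the threshold frequency, photon energy equals work function:
φ = hf₀

Calculating:
φ = (6.626×10⁻³⁴ J·s)(8.922e+14 Hz)
φ = 3.69 eV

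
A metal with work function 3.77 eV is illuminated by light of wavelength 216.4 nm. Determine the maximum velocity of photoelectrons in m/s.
8.3021e+05 m/s

First, find the maximum kinetic energy:
E_photon = hc/λ = 5.7294 eV
KE_max = E_photon - φ = 5.7294 - 3.77 = 1.9594 eV

Convert to Joules: KE_max = 1.9594 × 1.602×10⁻¹⁹ J = 3.1393e-19 J

Then use KE = ½mv² to find velocity:
v = √(2·KE/m) = √(2 × 3.1393e-19 J / 9.109e-31 kg)
v = 8.3021e+05 m/s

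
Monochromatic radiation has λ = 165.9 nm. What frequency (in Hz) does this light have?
1.8071e+15 Hz

Using the wave equation: c = fλ

Solving for frequency:
f = c/λ = (3×10⁸ m/s) / (165.9×10⁻⁹ m)
f = 1.8071e+15 Hz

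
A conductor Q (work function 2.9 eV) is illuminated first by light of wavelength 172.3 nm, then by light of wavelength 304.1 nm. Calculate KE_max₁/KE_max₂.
3.6495

Using Einstein's equation: KE_max = hc/λ - φ

For λ₁ = 172.3 nm:
E₁ = hc/λ₁ = 7.1958 eV
KE₁ = E₁ - φ = 7.1958 - 2.9 = 4.2958 eV

For λ₂ = 304.1 nm:
E₂ = hc/λ₂ = 4.0771 eV
KE₂ = E₂ - φ = 4.0771 - 2.9 = 1.1771 eV

Ratio: KE₁/KE₂ = 4.2958/1.1771 = 3.6495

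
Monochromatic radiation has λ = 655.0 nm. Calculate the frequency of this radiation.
4.5770e+14 Hz

Using the wave equation: c = fλ

Solving for frequency:
f = c/λ = (3×10⁸ m/s) / (655.0×10⁻⁹ m)
f = 4.5770e+14 Hz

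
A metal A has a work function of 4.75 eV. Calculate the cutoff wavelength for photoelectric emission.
261.02 nm

The threshold wavelength is when the photon energy equals the work function:
hc/λ₀ = φ

Solving for λ₀:
λ₀ = hc/φ = (6.626×10⁻³⁴ J·s)(3×10⁸ m/s) / (4.75 eV × 1.602×10⁻¹⁹ J/eV)
λ₀ = 261.02 nm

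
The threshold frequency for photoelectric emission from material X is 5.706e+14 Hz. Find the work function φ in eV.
2.36 eV

At the threshold frequency, photon energy equals work function:
φ = hf₀

Calculating:
φ = (6.626×10⁻³⁴ J·s)(5.706e+14 Hz)
φ = 2.36 eV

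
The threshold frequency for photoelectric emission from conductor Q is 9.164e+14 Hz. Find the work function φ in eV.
3.79 eV

At the threshold frequency, photon energy equals work function:
φ = hf₀

Calculating:
φ = (6.626×10⁻³⁴ J·s)(9.164e+14 Hz)
φ = 3.79 eV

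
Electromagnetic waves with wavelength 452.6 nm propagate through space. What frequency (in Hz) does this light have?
6.6238e+14 Hz

Using the wave equation: c = fλ

Solving for frequency:
f = c/λ = (3×10⁸ m/s) / (452.6×10⁻⁹ m)
f = 6.6238e+14 Hz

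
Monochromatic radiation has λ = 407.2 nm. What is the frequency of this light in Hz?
7.3623e+14 Hz

Using the wave equation: c = fλ

Solving for frequency:
f = c/λ = (3×10⁸ m/s) / (407.2×10⁻⁹ m)
f = 7.3623e+14 Hz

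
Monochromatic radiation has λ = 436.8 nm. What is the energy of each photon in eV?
2.8385 eV

Using E = hf = hc/λ:

E = hc/λ = (6.626×10⁻³⁴ J·s)(3×10⁸ m/s) / (436.8×10⁻⁹ m)
E = 2.8385 eV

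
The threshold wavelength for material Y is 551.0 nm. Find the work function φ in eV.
2.25 eV

At the threshold wavelength, photon energy equals work function:
φ = hc/λ₀

Calculating:
φ = (6.626×10⁻³⁴ J·s)(3×10⁸ m/s) / (551.0×10⁻⁹ m)
φ = 2.25 eV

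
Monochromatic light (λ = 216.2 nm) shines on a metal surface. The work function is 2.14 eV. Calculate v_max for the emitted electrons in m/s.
1.1245e+06 m/s

First, find the maximum kinetic energy:
E_photon = hc/λ = 5.7347 eV
KE_max = E_photon - φ = 5.7347 - 2.14 = 3.5947 eV

Convert to Joules: KE_max = 3.5947 × 1.602×10⁻¹⁹ J = 5.7593e-19 J

Then use KE = ½mv² to find velocity:
v = √(2·KE/m) = √(2 × 5.7593e-19 J / 9.109e-31 kg)
v = 1.1245e+06 m/s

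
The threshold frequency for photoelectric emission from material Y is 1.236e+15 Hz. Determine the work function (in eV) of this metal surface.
5.11 eV

At the threshold frequency, photon energy equals work function:
φ = hf₀

Calculating:
φ = (6.626×10⁻³⁴ J·s)(1.236e+15 Hz)
φ = 5.11 eV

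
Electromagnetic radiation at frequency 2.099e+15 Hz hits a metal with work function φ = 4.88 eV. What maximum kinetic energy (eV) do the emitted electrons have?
3.8008 eV

Using Einstein's photoelectric equation: KE_max = hf - φ

First, calculate the photon energy:
E_photon = hf = (6.626×10⁻³⁴ J·s)(2.099e+15 Hz)
E_photon = 8.6808 eV

Then, the maximum kinetic energy:
KE_max = E_photon - φ = 8.6808 eV - 4.88 eV = 3.8008 eV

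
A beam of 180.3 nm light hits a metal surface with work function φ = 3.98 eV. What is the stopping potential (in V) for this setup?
2.8966 V

The stopping potential V_s satisfies: eV_s = KE_max

First, find KE_max using Einstein's equation:
E_photon = hc/λ = 6.8766 eV
KE_max = E_photon - φ = 6.8766 - 3.98 = 2.8966 eV

Since eV_s = KE_max:
V_s = KE_max/e = 2.8966 V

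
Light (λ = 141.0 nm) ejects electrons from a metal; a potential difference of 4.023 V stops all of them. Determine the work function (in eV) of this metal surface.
4.77 eV

The stopping potential gives the maximum kinetic energy: KE_max = eV_s = 4.023 eV

From Einstein's photoelectric equation: KE_max = hc/λ - φ
Rearranging: φ = hc/λ - KE_max

Calculate photon energy:
E_photon = hc/λ = (6.626×10⁻³⁴ J·s)(3×10⁸ m/s) / (141.0×10⁻⁹ m) = 8.7932 eV

Therefore:
φ = 8.7932 - 4.023 = 4.77 eV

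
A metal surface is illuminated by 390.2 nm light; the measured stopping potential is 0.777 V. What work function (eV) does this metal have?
2.40 eV

The stopping potential gives the maximum kinetic energy: KE_max = eV_s = 0.777 eV

From Einstein's photoelectric equation: KE_max = hc/λ - φ
Rearranging: φ = hc/λ - KE_max

Calculate photon energy:
E_photon = hc/λ = (6.626×10⁻³⁴ J·s)(3×10⁸ m/s) / (390.2×10⁻⁹ m) = 3.1775 eV

Therefore:
φ = 3.1775 - 0.777 = 2.40 eV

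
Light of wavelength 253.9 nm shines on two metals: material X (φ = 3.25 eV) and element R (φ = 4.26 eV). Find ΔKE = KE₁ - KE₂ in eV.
1.0100 eV

Using KE_max = hc/λ - φ for each metal:

Photon energy: E = hc/λ = 4.8832 eV

For material X (φ₁ = 3.25 eV):
KE₁ = E - φ₁ = 4.8832 - 3.25 = 1.6332 eV

For element R (φ₂ = 4.26 eV):
KE₂ = E - φ₂ = 4.8832 - 4.26 = 0.6232 eV

Difference:
ΔKE = KE₁ - KE₂ = 1.6332 - 0.6232 = 1.0100 eV

Note: The difference equals the difference in work functions: 4.26 - 3.25 = 1.01 eV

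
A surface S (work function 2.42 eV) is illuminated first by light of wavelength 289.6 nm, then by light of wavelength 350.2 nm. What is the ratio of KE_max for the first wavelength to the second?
1.6612

Using Einstein's equation: KE_max = hc/λ - φ

For λ₁ = 289.6 nm:
E₁ = hc/λ₁ = 4.2812 eV
KE₁ = E₁ - φ = 4.2812 - 2.42 = 1.8612 eV

For λ₂ = 350.2 nm:
E₂ = hc/λ₂ = 3.5404 eV
KE₂ = E₂ - φ = 3.5404 - 2.42 = 1.1204 eV

Ratio: KE₁/KE₂ = 1.8612/1.1204 = 1.6612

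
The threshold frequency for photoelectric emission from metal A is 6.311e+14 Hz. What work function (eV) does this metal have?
2.61 eV

At the threshold frequency, photon energy equals work function:
φ = hf₀

Calculating:
φ = (6.626×10⁻³⁴ J·s)(6.311e+14 Hz)
φ = 2.61 eV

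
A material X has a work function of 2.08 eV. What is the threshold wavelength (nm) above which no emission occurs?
596.08 nm

The threshold wavelength is when the photon energy equals the work function:
hc/λ₀ = φ

Solving for λ₀:
λ₀ = hc/φ = (6.626×10⁻³⁴ J·s)(3×10⁸ m/s) / (2.08 eV × 1.602×10⁻¹⁹ J/eV)
λ₀ = 596.08 nm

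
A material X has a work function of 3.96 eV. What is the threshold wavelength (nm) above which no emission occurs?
313.09 nm

The threshold wavelength is when the photon energy equals the work function:
hc/λ₀ = φ

Solving for λ₀:
λ₀ = hc/φ = (6.626×10⁻³⁴ J·s)(3×10⁸ m/s) / (3.96 eV × 1.602×10⁻¹⁹ J/eV)
λ₀ = 313.09 nm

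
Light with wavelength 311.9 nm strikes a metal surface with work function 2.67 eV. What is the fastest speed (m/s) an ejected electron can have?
6.7757e+05 m/s

First, find the maximum kinetic energy:
E_photon = hc/λ = 3.9751 eV
KE_max = E_photon - φ = 3.9751 - 2.67 = 1.3051 eV

Convert to Joules: KE_max = 1.3051 × 1.602×10⁻¹⁹ J = 2.0910e-19 J

Then use KE = ½mv² to find velocity:
v = √(2·KE/m) = √(2 × 2.0910e-19 J / 9.109e-31 kg)
v = 6.7757e+05 m/s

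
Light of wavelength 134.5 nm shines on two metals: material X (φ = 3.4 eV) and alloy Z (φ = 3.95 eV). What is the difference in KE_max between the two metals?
0.5500 eV

Using KE_max = hc/λ - φ for each metal:

Photon energy: E = hc/λ = 9.2182 eV

For material X (φ₁ = 3.4 eV):
KE₁ = E - φ₁ = 9.2182 - 3.4 = 5.8182 eV

For alloy Z (φ₂ = 3.95 eV):
KE₂ = E - φ₂ = 9.2182 - 3.95 = 5.2682 eV

Difference:
ΔKE = KE₁ - KE₂ = 5.8182 - 5.2682 = 0.5500 eV

Note: The difference equals the difference in work functions: 3.95 - 3.4 = 0.55 eV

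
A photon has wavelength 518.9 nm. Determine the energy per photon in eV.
2.3894 eV

Using E = hf = hc/λ:

E = hc/λ = (6.626×10⁻³⁴ J·s)(3×10⁸ m/s) / (518.9×10⁻⁹ m)
E = 2.3894 eV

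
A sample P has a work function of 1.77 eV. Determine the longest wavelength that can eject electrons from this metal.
700.48 nm

The threshold wavelength is when the photon energy equals the work function:
hc/λ₀ = φ

Solving for λ₀:
λ₀ = hc/φ = (6.626×10⁻³⁴ J·s)(3×10⁸ m/s) / (1.77 eV × 1.602×10⁻¹⁹ J/eV)
λ₀ = 700.48 nm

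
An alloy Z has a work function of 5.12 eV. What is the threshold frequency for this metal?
1.2380e+15 Hz

The threshold frequency is when the photon energy equals the work function:
hf₀ = φ

Solving for f₀:
f₀ = φ/h = (5.12 eV × 1.602×10⁻¹⁹ J/eV) / (6.626×10⁻³⁴ J·s)
f₀ = 1.2380e+15 Hz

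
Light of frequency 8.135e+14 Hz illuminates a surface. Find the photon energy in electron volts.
3.3644 eV

Using E = hf:

E = hf = (6.626×10⁻³⁴ J·s)(8.135e+14 Hz)
E = 3.3644 eV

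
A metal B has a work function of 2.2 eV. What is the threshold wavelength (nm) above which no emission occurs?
563.56 nm

The threshold wavelength is when the photon energy equals the work function:
hc/λ₀ = φ

Solving for λ₀:
λ₀ = hc/φ = (6.626×10⁻³⁴ J·s)(3×10⁸ m/s) / (2.2 eV × 1.602×10⁻¹⁹ J/eV)
λ₀ = 563.56 nm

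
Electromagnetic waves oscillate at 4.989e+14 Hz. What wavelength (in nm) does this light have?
600.91 nm

Using the wave equation: c = fλ

Solving for wavelength:
λ = c/f = (3×10⁸ m/s) / (4.989e+14 Hz)
λ = 600.91 nm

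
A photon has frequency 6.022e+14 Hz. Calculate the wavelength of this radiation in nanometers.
497.83 nm

Using the wave equation: c = fλ

Solving for wavelength:
λ = c/f = (3×10⁸ m/s) / (6.022e+14 Hz)
λ = 497.83 nm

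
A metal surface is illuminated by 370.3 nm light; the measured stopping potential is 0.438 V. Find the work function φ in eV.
2.91 eV

The stopping potential gives the maximum kinetic energy: KE_max = eV_s = 0.438 eV

From Einstein's photoelectric equation: KE_max = hc/λ - φ
Rearranging: φ = hc/λ - KE_max

Calculate photon energy:
E_photon = hc/λ = (6.626×10⁻³⁴ J·s)(3×10⁸ m/s) / (370.3×10⁻⁹ m) = 3.3482 eV

Therefore:
φ = 3.3482 - 0.438 = 2.91 eV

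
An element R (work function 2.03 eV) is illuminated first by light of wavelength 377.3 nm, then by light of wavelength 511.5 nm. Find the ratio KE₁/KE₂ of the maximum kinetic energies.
3.1886

Using Einstein's equation: KE_max = hc/λ - φ

For λ₁ = 377.3 nm:
E₁ = hc/λ₁ = 3.2861 eV
KE₁ = E₁ - φ = 3.2861 - 2.03 = 1.2561 eV

For λ₂ = 511.5 nm:
E₂ = hc/λ₂ = 2.4239 eV
KE₂ = E₂ - φ = 2.4239 - 2.03 = 0.3939 eV

Ratio: KE₁/KE₂ = 1.2561/0.3939 = 3.1886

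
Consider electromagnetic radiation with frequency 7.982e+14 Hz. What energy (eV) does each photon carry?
3.3011 eV

Using E = hf:

E = hf = (6.626×10⁻³⁴ J·s)(7.982e+14 Hz)
E = 3.3011 eV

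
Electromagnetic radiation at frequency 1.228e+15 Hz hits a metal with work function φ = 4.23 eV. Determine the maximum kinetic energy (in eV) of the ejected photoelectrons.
0.8486 eV

Using Einstein's photoelectric equation: KE_max = hf - φ

First, calculate the photon energy:
E_photon = hf = (6.626×10⁻³⁴ J·s)(1.228e+15 Hz)
E_photon = 5.0786 eV

Then, the maximum kinetic energy:
KE_max = E_photon - φ = 5.0786 eV - 4.23 eV = 0.8486 eV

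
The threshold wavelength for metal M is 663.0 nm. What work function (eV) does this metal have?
1.87 eV

At the threshold wavelength, photon energy equals work function:
φ = hc/λ₀

Calculating:
φ = (6.626×10⁻³⁴ J·s)(3×10⁸ m/s) / (663.0×10⁻⁹ m)
φ = 1.87 eV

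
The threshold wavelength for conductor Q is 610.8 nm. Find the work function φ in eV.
2.03 eV

At the threshold wavelength, photon energy equals work function:
φ = hc/λ₀

Calculating:
φ = (6.626×10⁻³⁴ J·s)(3×10⁸ m/s) / (610.8×10⁻⁹ m)
φ = 2.03 eV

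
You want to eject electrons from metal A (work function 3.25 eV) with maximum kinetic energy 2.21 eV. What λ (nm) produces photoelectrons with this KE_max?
227.08 nm

From Einstein's equation: KE_max = hc/λ - φ

Rearranging for λ:
hc/λ = KE_max + φ
λ = hc/(KE_max + φ)

Required photon energy:
E_photon = KE_max + φ = 2.21 + 3.25 = 5.46 eV

Required wavelength:
λ = hc/E_photon = (6.626×10⁻³⁴)(3×10⁸) / (5.46 × 1.602×10⁻¹⁹)
λ = 227.08 nm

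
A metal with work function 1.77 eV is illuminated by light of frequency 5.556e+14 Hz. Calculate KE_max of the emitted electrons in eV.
0.5278 eV

Using Einstein's photoelectric equation: KE_max = hf - φ

First, calculate the photon energy:
E_photon = hf = (6.626×10⁻³⁴ J·s)(5.556e+14 Hz)
E_photon = 2.2978 eV

Then, the maximum kinetic energy:
KE_max = E_photon - φ = 2.2978 eV - 1.77 eV = 0.5278 eV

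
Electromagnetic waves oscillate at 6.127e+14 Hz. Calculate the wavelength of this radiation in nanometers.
489.30 nm

Using the wave equation: c = fλ

Solving for wavelength:
λ = c/f = (3×10⁸ m/s) / (6.127e+14 Hz)
λ = 489.30 nm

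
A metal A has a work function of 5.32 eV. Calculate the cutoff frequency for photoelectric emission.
1.2864e+15 Hz

The threshold frequency is when the photon energy equals the work function:
hf₀ = φ

Solving for f₀:
f₀ = φ/h = (5.32 eV × 1.602×10⁻¹⁹ J/eV) / (6.626×10⁻³⁴ J·s)
f₀ = 1.2864e+15 Hz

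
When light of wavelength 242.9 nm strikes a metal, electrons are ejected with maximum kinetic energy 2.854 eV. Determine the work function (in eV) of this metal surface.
2.25 eV

From Einstein's photoelectric equation: KE_max = hf - φ = hc/λ - φ

Rearranging for φ:
φ = hc/λ - KE_max

Calculate photon energy:
E_photon = hc/λ = 5.1043 eV

Therefore:
φ = 5.1043 - 2.854 = 2.25 eV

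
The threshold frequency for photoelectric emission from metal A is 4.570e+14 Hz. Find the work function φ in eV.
1.89 eV

At the threshold frequency, photon energy equals work function:
φ = hf₀

Calculating:
φ = (6.626×10⁻³⁴ J·s)(4.570e+14 Hz)
φ = 1.89 eV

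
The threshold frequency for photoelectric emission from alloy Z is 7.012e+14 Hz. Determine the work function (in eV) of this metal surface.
2.90 eV

At the threshold frequency, photon energy equals work function:
φ = hf₀

Calculating:
φ = (6.626×10⁻³⁴ J·s)(7.012e+14 Hz)
φ = 2.90 eV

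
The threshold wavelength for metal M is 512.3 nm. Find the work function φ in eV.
2.42 eV

At the threshold wavelength, photon energy equals work function:
φ = hc/λ₀

Calculating:
φ = (6.626×10⁻³⁴ J·s)(3×10⁸ m/s) / (512.3×10⁻⁹ m)
φ = 2.42 eV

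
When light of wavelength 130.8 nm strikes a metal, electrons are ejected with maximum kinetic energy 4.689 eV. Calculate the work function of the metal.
4.79 eV

From Einstein's photoelectric equation: KE_max = hf - φ = hc/λ - φ

Rearranging for φ:
φ = hc/λ - KE_max

Calculate photon energy:
E_photon = hc/λ = 9.4789 eV

Therefore:
φ = 9.4789 - 4.689 = 4.79 eV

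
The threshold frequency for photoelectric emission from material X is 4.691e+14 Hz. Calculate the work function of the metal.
1.94 eV

At the threshold frequency, photon energy equals work function:
φ = hf₀

Calculating:
φ = (6.626×10⁻³⁴ J·s)(4.691e+14 Hz)
φ = 1.94 eV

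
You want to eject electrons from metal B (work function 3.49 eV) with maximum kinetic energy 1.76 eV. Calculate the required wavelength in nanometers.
236.16 nm

From Einstein's equation: KE_max = hc/λ - φ

Rearranging for λ:
hc/λ = KE_max + φ
λ = hc/(KE_max + φ)

Required photon energy:
E_photon = KE_max + φ = 1.76 + 3.49 = 5.25 eV

Required wavelength:
λ = hc/E_photon = (6.626×10⁻³⁴)(3×10⁸) / (5.25 × 1.602×10⁻¹⁹)
λ = 236.16 nm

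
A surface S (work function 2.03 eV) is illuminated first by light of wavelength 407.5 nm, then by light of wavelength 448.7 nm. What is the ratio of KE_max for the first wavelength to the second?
1.3810

Using Einstein's equation: KE_max = hc/λ - φ

For λ₁ = 407.5 nm:
E₁ = hc/λ₁ = 3.0426 eV
KE₁ = E₁ - φ = 3.0426 - 2.03 = 1.0126 eV

For λ₂ = 448.7 nm:
E₂ = hc/λ₂ = 2.7632 eV
KE₂ = E₂ - φ = 2.7632 - 2.03 = 0.7332 eV

Ratio: KE₁/KE₂ = 1.0126/0.7332 = 1.3810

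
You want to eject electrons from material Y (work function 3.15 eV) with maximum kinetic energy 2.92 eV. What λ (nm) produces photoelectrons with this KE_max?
204.26 nm

From Einstein's equation: KE_max = hc/λ - φ

Rearranging for λ:
hc/λ = KE_max + φ
λ = hc/(KE_max + φ)

Required photon energy:
E_photon = KE_max + φ = 2.92 + 3.15 = 6.07 eV

Required wavelength:
λ = hc/E_photon = (6.626×10⁻³⁴)(3×10⁸) / (6.07 × 1.602×10⁻¹⁹)
λ = 204.26 nm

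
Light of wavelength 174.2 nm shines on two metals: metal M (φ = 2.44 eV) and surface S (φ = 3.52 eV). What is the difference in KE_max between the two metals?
1.0800 eV

Using KE_max = hc/λ - φ for each metal:

Photon energy: E = hc/λ = 7.1173 eV

For metal M (φ₁ = 2.44 eV):
KE₁ = E - φ₁ = 7.1173 - 2.44 = 4.6773 eV

For surface S (φ₂ = 3.52 eV):
KE₂ = E - φ₂ = 7.1173 - 3.52 = 3.5973 eV

Difference:
ΔKE = KE₁ - KE₂ = 4.6773 - 3.5973 = 1.0800 eV

Note: The difference equals the difference in work functions: 3.52 - 2.44 = 1.08 eV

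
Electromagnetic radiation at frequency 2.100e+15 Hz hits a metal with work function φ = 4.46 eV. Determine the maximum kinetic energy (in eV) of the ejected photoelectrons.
4.2249 eV

Using Einstein's photoelectric equation: KE_max = hf - φ

First, calculate the photon energy:
E_photon = hf = (6.626×10⁻³⁴ J·s)(2.100e+15 Hz)
E_photon = 8.6849 eV

Then, the maximum kinetic energy:
KE_max = E_photon - φ = 8.6849 eV - 4.46 eV = 4.2249 eV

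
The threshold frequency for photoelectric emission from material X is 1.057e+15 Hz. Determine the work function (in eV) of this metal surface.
4.37 eV

At the threshold frequency, photon energy equals work function:
φ = hf₀

Calculating:
φ = (6.626×10⁻³⁴ J·s)(1.057e+15 Hz)
φ = 4.37 eV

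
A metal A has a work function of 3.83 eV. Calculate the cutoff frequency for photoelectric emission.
9.2609e+14 Hz

The threshold frequency is when the photon energy equals the work function:
hf₀ = φ

Solving for f₀:
f₀ = φ/h = (3.83 eV × 1.602×10⁻¹⁹ J/eV) / (6.626×10⁻³⁴ J·s)
f₀ = 9.2609e+14 Hz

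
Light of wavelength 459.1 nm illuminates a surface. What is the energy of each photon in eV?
2.7006 eV

Using E = hf = hc/λ:

E = hc/λ = (6.626×10⁻³⁴ J·s)(3×10⁸ m/s) / (459.1×10⁻⁹ m)
E = 2.7006 eV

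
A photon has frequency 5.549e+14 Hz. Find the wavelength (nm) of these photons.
540.26 nm

Using the wave equation: c = fλ

Solving for wavelength:
λ = c/f = (3×10⁸ m/s) / (5.549e+14 Hz)
λ = 540.26 nm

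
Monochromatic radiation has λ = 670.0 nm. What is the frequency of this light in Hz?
4.4745e+14 Hz

Using the wave equation: c = fλ

Solving for frequency:
f = c/λ = (3×10⁸ m/s) / (670.0×10⁻⁹ m)
f = 4.4745e+14 Hz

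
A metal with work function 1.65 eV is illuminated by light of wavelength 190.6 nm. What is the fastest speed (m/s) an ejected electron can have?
1.3068e+06 m/s

First, find the maximum kinetic energy:
E_photon = hc/λ = 6.5049 eV
KE_max = E_photon - φ = 6.5049 - 1.65 = 4.8549 eV

Convert to Joules: KE_max = 4.8549 × 1.602×10⁻¹⁹ J = 7.7785e-19 J

Then use KE = ½mv² to find velocity:
v = √(2·KE/m) = √(2 × 7.7785e-19 J / 9.109e-31 kg)
v = 1.3068e+06 m/s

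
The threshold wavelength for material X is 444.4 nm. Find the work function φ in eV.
2.79 eV

At the threshold wavelength, photon energy equals work function:
φ = hc/λ₀

Calculating:
φ = (6.626×10⁻³⁴ J·s)(3×10⁸ m/s) / (444.4×10⁻⁹ m)
φ = 2.79 eV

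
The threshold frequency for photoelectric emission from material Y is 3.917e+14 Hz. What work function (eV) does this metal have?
1.62 eV

At the threshold frequency, photon energy equals work function:
φ = hf₀

Calculating:
φ = (6.626×10⁻³⁴ J·s)(3.917e+14 Hz)
φ = 1.62 eV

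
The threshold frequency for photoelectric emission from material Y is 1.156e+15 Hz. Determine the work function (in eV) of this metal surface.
4.78 eV

At the threshold frequency, photon energy equals work function:
φ = hf₀

Calculating:
φ = (6.626×10⁻³⁴ J·s)(1.156e+15 Hz)
φ = 4.78 eV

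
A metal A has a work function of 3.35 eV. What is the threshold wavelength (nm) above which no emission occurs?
370.10 nm

The threshold wavelength is when the photon energy equals the work function:
hc/λ₀ = φ

Solving for λ₀:
λ₀ = hc/φ = (6.626×10⁻³⁴ J·s)(3×10⁸ m/s) / (3.35 eV × 1.602×10⁻¹⁹ J/eV)
λ₀ = 370.10 nm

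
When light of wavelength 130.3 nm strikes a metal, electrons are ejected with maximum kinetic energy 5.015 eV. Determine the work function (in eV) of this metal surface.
4.50 eV

From Einstein's photoelectric equation: KE_max = hf - φ = hc/λ - φ

Rearranging for φ:
φ = hc/λ - KE_max

Calculate photon energy:
E_photon = hc/λ = 9.5153 eV

Therefore:
φ = 9.5153 - 5.015 = 4.50 eV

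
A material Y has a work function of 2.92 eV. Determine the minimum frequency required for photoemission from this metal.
7.0605e+14 Hz

The threshold frequency is when the photon energy equals the work function:
hf₀ = φ

Solving for f₀:
f₀ = φ/h = (2.92 eV × 1.602×10⁻¹⁹ J/eV) / (6.626×10⁻³⁴ J·s)
f₀ = 7.0605e+14 Hz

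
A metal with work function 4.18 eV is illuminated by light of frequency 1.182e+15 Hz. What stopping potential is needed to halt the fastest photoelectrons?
0.7084 V

The stopping potential V_s satisfies: eV_s = KE_max

First, find KE_max using Einstein's equation:
E_photon = hf = (6.626×10⁻³⁴ J·s)(1.182e+15 Hz) = 4.8884 eV
KE_max = E_photon - φ = 4.8884 - 4.18 = 0.7084 eV

Since eV_s = KE_max:
V_s = KE_max/e = 0.7084 V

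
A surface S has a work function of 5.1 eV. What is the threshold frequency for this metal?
1.2332e+15 Hz

The threshold frequency is when the photon energy equals the work function:
hf₀ = φ

Solving for f₀:
f₀ = φ/h = (5.1 eV × 1.602×10⁻¹⁹ J/eV) / (6.626×10⁻³⁴ J·s)
f₀ = 1.2332e+15 Hz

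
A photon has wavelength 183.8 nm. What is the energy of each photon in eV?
6.7456 eV

Using E = hf = hc/λ:

E = hc/λ = (6.626×10⁻³⁴ J·s)(3×10⁸ m/s) / (183.8×10⁻⁹ m)
E = 6.7456 eV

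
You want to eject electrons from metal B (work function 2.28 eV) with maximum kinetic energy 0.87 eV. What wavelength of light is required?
393.60 nm

From Einstein's equation: KE_max = hc/λ - φ

Rearranging for λ:
hc/λ = KE_max + φ
λ = hc/(KE_max + φ)

Required photon energy:
E_photon = KE_max + φ = 0.87 + 2.28 = 3.15 eV

Required wavelength:
λ = hc/E_photon = (6.626×10⁻³⁴)(3×10⁸) / (3.15 × 1.602×10⁻¹⁹)
λ = 393.60 nm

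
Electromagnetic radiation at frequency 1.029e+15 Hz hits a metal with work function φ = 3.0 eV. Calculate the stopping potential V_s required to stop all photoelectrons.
1.2556 V

The stopping potential V_s satisfies: eV_s = KE_max

First, find KE_max using Einstein's equation:
E_photon = hf = (6.626×10⁻³⁴ J·s)(1.029e+15 Hz) = 4.2556 eV
KE_max = E_photon - φ = 4.2556 - 3.0 = 1.2556 eV

Since eV_s = KE_max:
V_s = KE_max/e = 1.2556 V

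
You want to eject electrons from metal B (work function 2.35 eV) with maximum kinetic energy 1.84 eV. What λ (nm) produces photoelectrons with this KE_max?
295.91 nm

From Einstein's equation: KE_max = hc/λ - φ

Rearranging for λ:
hc/λ = KE_max + φ
λ = hc/(KE_max + φ)

Required photon energy:
E_photon = KE_max + φ = 1.84 + 2.35 = 4.19 eV

Required wavelength:
λ = hc/E_photon = (6.626×10⁻³⁴)(3×10⁸) / (4.19 × 1.602×10⁻¹⁹)
λ = 295.91 nm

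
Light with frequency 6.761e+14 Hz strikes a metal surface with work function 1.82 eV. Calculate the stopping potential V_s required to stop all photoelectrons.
0.9761 V

The stopping potential V_s satisfies: eV_s = KE_max

First, find KE_max using Einstein's equation:
E_photon = hf = (6.626×10⁻³⁴ J·s)(6.761e+14 Hz) = 2.7961 eV
KE_max = E_photon - φ = 2.7961 - 1.82 = 0.9761 eV

Since eV_s = KE_max:
V_s = KE_max/e = 0.9761 V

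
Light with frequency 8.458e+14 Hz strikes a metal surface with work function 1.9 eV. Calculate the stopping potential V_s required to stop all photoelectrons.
1.5979 V

The stopping potential V_s satisfies: eV_s = KE_max

First, find KE_max using Einstein's equation:
E_photon = hf = (6.626×10⁻³⁴ J·s)(8.458e+14 Hz) = 3.4979 eV
KE_max = E_photon - φ = 3.4979 - 1.9 = 1.5979 eV

Since eV_s = KE_max:
V_s = KE_max/e = 1.5979 V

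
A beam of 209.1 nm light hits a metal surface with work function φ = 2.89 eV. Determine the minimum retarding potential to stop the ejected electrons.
3.0394 V

The stopping potential V_s satisfies: eV_s = KE_max

First, find KE_max using Einstein's equation:
E_photon = hc/λ = 5.9294 eV
KE_max = E_photon - φ = 5.9294 - 2.89 = 3.0394 eV

Since eV_s = KE_max:
V_s = KE_max/e = 3.0394 V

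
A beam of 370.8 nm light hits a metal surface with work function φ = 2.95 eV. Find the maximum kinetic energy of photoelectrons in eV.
0.3937 eV

Using Einstein's photoelectric equation: KE_max = hf - φ = hc/λ - φ

First, calculate the photon energy:
E_photon = hc/λ = (6.626×10⁻³⁴ J·s)(3×10⁸ m/s) / (370.8×10⁻⁹ m)
E_photon = 3.3437 eV

Then, the maximum kinetic energy:
KE_max = E_photon - φ = 3.3437 eV - 2.95 eV = 0.3937 eV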